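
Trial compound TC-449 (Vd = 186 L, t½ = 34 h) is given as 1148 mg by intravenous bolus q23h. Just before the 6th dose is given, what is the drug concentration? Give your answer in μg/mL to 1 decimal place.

f = (1/2)^(τ/t½) = (1/2)^(23/34) ≈ 0.6257.
C₀ = D/Vd = 1148/186 ≈ 6.172 μg/mL.
Before the 6th dose, 5 doses have been given. Superposition: Cmin = C₀·(f + f² + … + f^5).
≈ 6.172 × (0.6257 + 0.3915 + 0.2450 + 0.1533 + 0.0959) ≈ 6.172 × 1.5114 ≈ 9.328 μg/mL.

9.3 μg/mL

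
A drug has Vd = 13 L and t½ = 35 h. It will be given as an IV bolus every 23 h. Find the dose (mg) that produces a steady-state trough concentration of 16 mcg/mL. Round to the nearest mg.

τ/t½ = 23/35 ≈ 0.65714, so f = (1/2)^(23/35) ≈ 0.634133.
Cmin,ss = (D/Vd)·f/(1−f), so D = Cmin,ss·Vd·(1−f)/f.
D = 16 × 13 × (1−f)/f ≈ 16 × 13 × 0.57696 ≈ 120.01 mg.

120 mg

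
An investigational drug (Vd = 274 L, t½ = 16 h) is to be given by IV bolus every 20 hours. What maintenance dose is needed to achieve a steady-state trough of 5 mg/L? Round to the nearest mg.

τ/t½ = 20/16 ≈ 1.25, so f = (1/2)^(20/16) ≈ 0.420448.
Cmin,ss = (D/Vd)·f/(1−f), so D = Cmin,ss·Vd·(1−f)/f.
D = 5 × 274 × (1−f)/f ≈ 5 × 274 × 1.37842 ≈ 1888.44 mg.

1888 mg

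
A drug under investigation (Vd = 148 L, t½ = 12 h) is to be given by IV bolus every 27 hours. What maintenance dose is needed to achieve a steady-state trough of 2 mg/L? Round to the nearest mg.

1112 mg

τ/t½ = 27/12 ≈ 2.25, so f = (1/2)^(27/12) ≈ 0.210224.
Cmin,ss = (D/Vd)·f/(1−f), so D = Cmin,ss·Vd·(1−f)/f.
D = 2 × 148 × (1−f)/f ≈ 2 × 148 × 3.75683 ≈ 1112.02 mg.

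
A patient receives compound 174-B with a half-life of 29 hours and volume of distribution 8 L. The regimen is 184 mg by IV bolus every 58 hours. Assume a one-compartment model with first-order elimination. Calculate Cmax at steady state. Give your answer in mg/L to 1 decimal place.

30.7 mg/L

τ = 58 h = 2 half-lives, so f = (1/2)^2 = 0.25.
Accumulation ratio R = 1/(1 − f) = 1/0.75 = 4/3.
Single-dose peak C₀ = D/Vd = 184/8 = 23 mg/L.
Steady-state peak Cmax,ss = C₀·R = 23 × 4/3 ≈ 30.667 mg/L.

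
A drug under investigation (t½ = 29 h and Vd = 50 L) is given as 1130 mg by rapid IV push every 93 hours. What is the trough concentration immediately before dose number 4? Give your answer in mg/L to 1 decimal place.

f = (1/2)^(τ/t½) = (1/2)^(93/29) ≈ 0.1083.
C₀ = D/Vd = 1130/50 ≈ 22.600 mg/L.
Before the 4th dose, 3 doses have been given. Superposition: Cmin = C₀·(f + f² + … + f^3).
≈ 22.600 × (0.1083 + 0.0117 + 0.0013) ≈ 22.600 × 0.1213 ≈ 2.741 mg/L.

2.7 mg/L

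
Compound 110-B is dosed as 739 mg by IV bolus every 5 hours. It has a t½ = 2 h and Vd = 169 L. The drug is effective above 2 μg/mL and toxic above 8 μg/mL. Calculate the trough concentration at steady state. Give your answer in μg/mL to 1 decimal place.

k = ln2/t½ = ln2/2 ≈ 0.346574 h⁻¹; fraction remaining f = e^(−kτ) = e^(−0.346574×5) ≈ 0.1768.
At steady state, accumulation factor R = 1/(1 − e^(−kτ)) ≈ 1.2148.
Single-dose peak C₀ = D/Vd = 739/169 ≈ 4.373 μg/mL.
Steady-state peak Cmax,ss = C₀·R ≈ 4.373 × 1.2148 ≈ 5.312 μg/mL.
One interval later, Cmin,ss = Cmax,ss·e^(−kτ) ≈ 5.312 × 0.1768 ≈ 0.939 μg/mL.
Trough 0.9 μg/mL vs MEC 2 μg/mL: subtherapeutic.

0.9 μg/mL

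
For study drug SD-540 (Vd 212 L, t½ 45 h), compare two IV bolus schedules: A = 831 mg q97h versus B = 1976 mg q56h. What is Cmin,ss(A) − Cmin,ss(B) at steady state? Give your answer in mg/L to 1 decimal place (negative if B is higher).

Regimen A: f = (1/2)^(97/45) ≈ 0.2244; Cmin,ss = (831/212)·f/(1−f) ≈ 1.134 mg/L.
Regimen B: f = (1/2)^(56/45) ≈ 0.4221; Cmin,ss = (1976/212)·f/(1−f) ≈ 6.808 mg/L.
Difference ≈ 1.134 − 6.808 ≈ -5.674 mg/L.

-5.7 mg/L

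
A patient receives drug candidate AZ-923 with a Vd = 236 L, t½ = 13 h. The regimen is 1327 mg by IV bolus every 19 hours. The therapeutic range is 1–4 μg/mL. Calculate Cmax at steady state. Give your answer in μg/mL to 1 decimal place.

Over one 19-h interval, 19/13 ≈ 1.4615 half-lives elapse, leaving f ≈ 0.3631 of each dose.
Accumulation ratio R = 1/(1 − f) ≈ 1/0.6369 ≈ 1.5701.
Each bolus raises the concentration by D/Vd = 1327/236 ≈ 5.623 μg/mL.
Cmax,ss = C₀/(1 − f) ≈ 5.623/0.6369 ≈ 8.829 μg/mL.
Peak 8.8 μg/mL vs MTC 4 μg/mL: exceeds toxic threshold.

8.8 μg/mL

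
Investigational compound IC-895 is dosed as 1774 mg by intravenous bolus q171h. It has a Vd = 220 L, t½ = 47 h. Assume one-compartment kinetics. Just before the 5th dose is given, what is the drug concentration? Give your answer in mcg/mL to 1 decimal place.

f = (1/2)^(τ/t½) = (1/2)^(171/47) ≈ 0.0803.
C₀ = D/Vd = 1774/220 ≈ 8.064 mcg/mL.
Before the 5th dose, 4 doses have been given. Superposition: Cmin = C₀·(f + f² + … + f^4).
≈ 8.064 × (0.0803 + 0.0064 + 0.0005 + 0.0000) ≈ 8.064 × 0.0872 ≈ 0.703 mcg/mL.

0.7 mcg/mL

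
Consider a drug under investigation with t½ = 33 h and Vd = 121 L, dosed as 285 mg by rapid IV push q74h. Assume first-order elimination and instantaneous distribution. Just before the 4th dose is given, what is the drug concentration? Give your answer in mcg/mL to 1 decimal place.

f = (1/2)^(τ/t½) = (1/2)^(74/33) ≈ 0.2113.
C₀ = D/Vd = 285/121 ≈ 2.355 mcg/mL.
Before the 4th dose, 3 doses have been given. Superposition: Cmin = C₀·(f + f² + … + f^3).
≈ 2.355 × (0.2113 + 0.0446 + 0.0094) ≈ 2.355 × 0.2653 ≈ 0.625 mcg/mL.

0.6 mcg/mL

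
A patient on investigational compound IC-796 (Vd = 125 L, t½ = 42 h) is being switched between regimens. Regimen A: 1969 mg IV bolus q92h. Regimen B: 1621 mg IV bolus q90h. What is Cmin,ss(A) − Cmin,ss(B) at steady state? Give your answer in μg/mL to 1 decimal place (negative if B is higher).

0.6 μg/mL

Regimen A: f = (1/2)^(92/42) ≈ 0.2191; Cmin,ss = (1969/125)·f/(1−f) ≈ 4.420 μg/mL.
Regimen B: f = (1/2)^(90/42) ≈ 0.2264; Cmin,ss = (1621/125)·f/(1−f) ≈ 3.795 μg/mL.
Difference ≈ 4.420 − 3.795 ≈ 0.625 μg/mL.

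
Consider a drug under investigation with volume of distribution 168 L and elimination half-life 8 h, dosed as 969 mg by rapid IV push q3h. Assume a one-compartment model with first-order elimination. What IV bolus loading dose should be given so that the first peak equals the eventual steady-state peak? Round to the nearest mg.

f = (1/2)^(3/8) ≈ 0.771105; accumulation ratio R = 1/(1−f) ≈ 4.36882.
Loading dose to hit Cmax,ss on first dose: D_load = D_maint·R ≈ 969 × 4.36882 ≈ 4233.39 mg.

4233 mg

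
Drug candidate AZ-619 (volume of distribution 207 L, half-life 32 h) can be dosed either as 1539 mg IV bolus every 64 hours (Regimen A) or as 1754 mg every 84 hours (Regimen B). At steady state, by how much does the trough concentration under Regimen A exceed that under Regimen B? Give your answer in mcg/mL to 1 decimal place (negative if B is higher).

0.8 mcg/mL

Regimen A: f = (1/2)^(64/32) ≈ 0.2500; Cmin,ss = (1539/207)·f/(1−f) ≈ 2.478 mcg/mL.
Regimen B: f = (1/2)^(84/32) ≈ 0.1621; Cmin,ss = (1754/207)·f/(1−f) ≈ 1.639 mcg/mL.
Difference ≈ 2.478 − 1.639 ≈ 0.839 mcg/mL.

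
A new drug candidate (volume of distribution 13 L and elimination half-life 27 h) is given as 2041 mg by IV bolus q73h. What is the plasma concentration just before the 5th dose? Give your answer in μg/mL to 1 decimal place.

f = (1/2)^(τ/t½) = (1/2)^(73/27) ≈ 0.1535.
C₀ = D/Vd = 2041/13 ≈ 157.000 μg/mL.
Before the 5th dose, 4 doses have been given. Superposition: Cmin = C₀·(f + f² + … + f^4).
≈ 157.000 × (0.1535 + 0.0236 + 0.0036 + 0.0006) ≈ 157.000 × 0.1813 ≈ 28.464 μg/mL.

28.5 μg/mL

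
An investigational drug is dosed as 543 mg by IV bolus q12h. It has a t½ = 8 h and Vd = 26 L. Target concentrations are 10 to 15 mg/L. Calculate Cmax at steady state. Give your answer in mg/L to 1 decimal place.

32.3 mg/L

Over one 12-h interval, 12/8 ≈ 1.5 half-lives elapse, leaving f ≈ 0.3536 of each dose.
Accumulation ratio R = 1/(1 − f) ≈ 1/0.6464 ≈ 1.5470.
Each bolus raises the concentration by D/Vd = 543/26 ≈ 20.885 mg/L.
Steady-state peak Cmax,ss = C₀·R ≈ 20.885 × 1.5470 ≈ 32.309 mg/L.
Peak 32.3 mg/L vs MTC 15 mg/L: exceeds toxic threshold.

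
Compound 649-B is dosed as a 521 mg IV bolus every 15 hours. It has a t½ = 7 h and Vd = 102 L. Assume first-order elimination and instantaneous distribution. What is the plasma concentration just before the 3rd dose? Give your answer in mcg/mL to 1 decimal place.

1.4 mcg/mL

f = (1/2)^(τ/t½) = (1/2)^(15/7) ≈ 0.2264.
C₀ = D/Vd = 521/102 ≈ 5.108 mcg/mL.
Before the 3rd dose, 2 doses have been given. Superposition: Cmin = C₀·(f + f²).
≈ 5.108 × (0.2264 + 0.0513) ≈ 5.108 × 0.2777 ≈ 1.418 mcg/mL.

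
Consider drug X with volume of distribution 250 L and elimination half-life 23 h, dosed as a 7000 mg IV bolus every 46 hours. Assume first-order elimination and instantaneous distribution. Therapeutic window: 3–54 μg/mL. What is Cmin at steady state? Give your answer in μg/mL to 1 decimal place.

9.3 μg/mL

τ = 46 h = 2 half-lives, so f = (1/2)^2 = 0.25.
Accumulation ratio R = 1/(1 − f) = 1/0.75 = 4/3.
Single-dose peak C₀ = D/Vd = 7000/250 = 28 μg/mL.
Steady-state peak Cmax,ss = C₀·R = 28 × 4/3 ≈ 37.333 μg/mL.
Steady-state trough Cmin,ss = Cmax,ss·f ≈ 37.333 × 0.25 ≈ 9.333 μg/mL.
Trough 9.3 μg/mL vs MEC 3 μg/mL: adequate.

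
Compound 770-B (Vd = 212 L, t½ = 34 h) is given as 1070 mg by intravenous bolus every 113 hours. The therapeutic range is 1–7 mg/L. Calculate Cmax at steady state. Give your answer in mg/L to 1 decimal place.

k = ln2/t½ = ln2/34 ≈ 0.020387 h⁻¹; fraction remaining f = e^(−kτ) = e^(−0.020387×113) ≈ 0.0999.
At steady state, accumulation factor R = 1/(1 − e^(−kτ)) ≈ 1.1110.
Each bolus raises the concentration by D/Vd = 1070/212 ≈ 5.047 mg/L.
Steady-state peak Cmax,ss = C₀·R ≈ 5.047 × 1.1110 ≈ 5.607 mg/L.
Peak 5.6 mg/L vs MTC 7 mg/L: below toxic threshold.

5.6 mg/L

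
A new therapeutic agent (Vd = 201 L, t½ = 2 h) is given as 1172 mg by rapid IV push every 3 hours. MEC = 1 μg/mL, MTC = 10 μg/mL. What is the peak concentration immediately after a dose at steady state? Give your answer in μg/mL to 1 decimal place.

9.0 μg/mL

Over one 3-h interval, 3/2 ≈ 1.5 half-lives elapse, leaving f ≈ 0.3536 of each dose.
Accumulation ratio R = 1/(1 − f) ≈ 1/0.6464 ≈ 1.5470.
Single-dose peak C₀ = D/Vd = 1172/201 ≈ 5.831 μg/mL.
Steady-state peak Cmax,ss = C₀·R ≈ 5.831 × 1.5470 ≈ 9.021 μg/mL.
Peak 9.0 μg/mL vs MTC 10 μg/mL: below toxic threshold.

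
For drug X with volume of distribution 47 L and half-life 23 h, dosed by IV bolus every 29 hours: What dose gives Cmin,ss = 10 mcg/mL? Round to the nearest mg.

τ/t½ = 29/23 ≈ 1.2609, so f = (1/2)^(29/23) ≈ 0.417292.
Cmin,ss = (D/Vd)·f/(1−f), so D = Cmin,ss·Vd·(1−f)/f.
D = 10 × 47 × (1−f)/f ≈ 10 × 47 × 1.39640 ≈ 656.31 mg.

656 mg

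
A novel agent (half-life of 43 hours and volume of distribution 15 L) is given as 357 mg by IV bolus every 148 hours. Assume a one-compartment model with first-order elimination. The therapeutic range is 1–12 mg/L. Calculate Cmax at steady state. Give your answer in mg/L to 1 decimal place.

26.2 mg/L

k = ln2/t½ = ln2/43 ≈ 0.016120 h⁻¹; fraction remaining f = e^(−kτ) = e^(−0.016120×148) ≈ 0.0920.
At steady state, accumulation factor R = 1/(1 − e^(−kτ)) ≈ 1.1013.
Each bolus raises the concentration by D/Vd = 357/15 ≈ 23.800 mg/L.
Steady-state peak Cmax,ss = C₀·R ≈ 23.800 × 1.1013 ≈ 26.211 mg/L.
Peak 26.2 mg/L vs MTC 12 mg/L: exceeds toxic threshold.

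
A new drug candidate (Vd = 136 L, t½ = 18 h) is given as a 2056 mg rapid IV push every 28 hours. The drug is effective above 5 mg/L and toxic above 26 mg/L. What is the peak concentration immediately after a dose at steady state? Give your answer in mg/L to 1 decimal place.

22.9 mg/L

Over one 28-h interval, 28/18 ≈ 1.5556 half-lives elapse, leaving f ≈ 0.3402 of each dose.
At steady state, accumulation factor R = 1/(1 − e^(−kτ)) ≈ 1.5156.
Each bolus raises the concentration by D/Vd = 2056/136 ≈ 15.118 mg/L.
Cmax,ss = C₀/(1 − f) ≈ 15.118/0.6598 ≈ 22.913 mg/L.
Peak 22.9 mg/L vs MTC 26 mg/L: below toxic threshold.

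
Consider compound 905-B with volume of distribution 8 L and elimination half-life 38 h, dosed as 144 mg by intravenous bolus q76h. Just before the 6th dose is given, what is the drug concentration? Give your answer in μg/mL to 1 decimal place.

6.0 μg/mL

f = (1/2)^(τ/t½) = (1/2)^(76/38) ≈ 0.2500.
C₀ = D/Vd = 144/8 ≈ 18.000 μg/mL.
Before the 6th dose, 5 doses have been given. Superposition: Cmin = C₀·(f + f² + … + f^5).
≈ 18.000 × (0.2500 + 0.0625 + 0.0156 + 0.0039 + 0.0010) ≈ 18.000 × 0.3330 ≈ 5.994 μg/mL.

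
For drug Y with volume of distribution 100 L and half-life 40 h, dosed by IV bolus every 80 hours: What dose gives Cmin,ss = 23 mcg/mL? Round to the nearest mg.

τ/t½ = 80/40 ≈ 2, so f = (1/2)^(80/40) ≈ 0.250000.
Cmin,ss = (D/Vd)·f/(1−f), so D = Cmin,ss·Vd·(1−f)/f.
D = 23 × 100 × (1−f)/f ≈ 23 × 100 × 3.00000 ≈ 6900.00 mg.

6900 mg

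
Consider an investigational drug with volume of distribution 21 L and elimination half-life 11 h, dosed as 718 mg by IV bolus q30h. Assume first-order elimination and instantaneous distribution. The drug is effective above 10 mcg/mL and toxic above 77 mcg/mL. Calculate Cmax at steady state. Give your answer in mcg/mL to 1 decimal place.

k = ln2/t½ = ln2/11 ≈ 0.063013 h⁻¹; fraction remaining f = e^(−kτ) = e^(−0.063013×30) ≈ 0.1510.
Accumulation ratio R = 1/(1 − f) ≈ 1/0.8490 ≈ 1.1779.
Single-dose peak C₀ = D/Vd = 718/21 ≈ 34.190 mcg/mL.
Steady-state peak Cmax,ss = C₀·R ≈ 34.190 × 1.1779 ≈ 40.272 mcg/mL.
Peak 40.3 mcg/mL vs MTC 77 mcg/mL: below toxic threshold.

40.3 mcg/mL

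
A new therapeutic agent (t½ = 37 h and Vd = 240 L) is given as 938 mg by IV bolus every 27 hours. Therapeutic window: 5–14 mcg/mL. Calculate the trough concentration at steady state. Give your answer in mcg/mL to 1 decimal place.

τ/t½ = 27/37 ≈ 0.72973, so fraction remaining f = (1/2)^(27/37) ≈ 0.6030.
Each bolus raises the concentration by D/Vd = 938/240 ≈ 3.908 mcg/mL.
Steady-state trough Cmin,ss = C₀·f/(1−f) ≈ 3.908 × 0.6030/0.3970 ≈ 5.936 mcg/mL.
Trough 5.9 mcg/mL vs MEC 5 mcg/mL: adequate.

5.9 mcg/mL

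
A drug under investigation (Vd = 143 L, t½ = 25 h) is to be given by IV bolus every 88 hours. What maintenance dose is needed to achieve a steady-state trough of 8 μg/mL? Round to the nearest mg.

τ/t½ = 88/25 ≈ 3.52, so f = (1/2)^(88/25) ≈ 0.087171.
Cmin,ss = (D/Vd)·f/(1−f), so D = Cmin,ss·Vd·(1−f)/f.
D = 8 × 143 × (1−f)/f ≈ 8 × 143 × 10.47171 ≈ 11979.64 mg.

11980 mg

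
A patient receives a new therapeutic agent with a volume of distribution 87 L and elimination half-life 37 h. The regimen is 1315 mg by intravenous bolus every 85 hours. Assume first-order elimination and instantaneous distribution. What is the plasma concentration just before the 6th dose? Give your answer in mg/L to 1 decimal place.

f = (1/2)^(τ/t½) = (1/2)^(85/37) ≈ 0.2034.
C₀ = D/Vd = 1315/87 ≈ 15.115 mg/L.
Before the 6th dose, 5 doses have been given. Superposition: Cmin = C₀·(f + f² + … + f^5).
≈ 15.115 × (0.2034 + 0.0414 + 0.0084 + 0.0017 + 0.0003) ≈ 15.115 × 0.2552 ≈ 3.857 mg/L.

3.9 mg/L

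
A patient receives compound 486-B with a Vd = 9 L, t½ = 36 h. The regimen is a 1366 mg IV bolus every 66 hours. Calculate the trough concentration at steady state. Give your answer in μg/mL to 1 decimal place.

k = ln2/t½ = ln2/36 ≈ 0.019254 h⁻¹; fraction remaining f = e^(−kτ) = e^(−0.019254×66) ≈ 0.2806.
At steady state, accumulation factor R = 1/(1 − e^(−kτ)) ≈ 1.3900.
Single-dose peak C₀ = D/Vd = 1366/9 ≈ 151.778 μg/mL.
Steady-state peak Cmax,ss = C₀·R ≈ 151.778 × 1.3900 ≈ 210.971 μg/mL.
Steady-state trough Cmin,ss = Cmax,ss·f ≈ 210.971 × 0.2806 ≈ 59.198 μg/mL.

59.2 μg/mL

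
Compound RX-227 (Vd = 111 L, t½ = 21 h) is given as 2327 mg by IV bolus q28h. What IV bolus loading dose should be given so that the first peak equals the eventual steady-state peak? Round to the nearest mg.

f = (1/2)^(28/21) ≈ 0.396850; accumulation ratio R = 1/(1−f) ≈ 1.65796.
Loading dose to hit Cmax,ss on first dose: D_load = D_maint·R ≈ 2327 × 1.65796 ≈ 3858.07 mg.

3858 mg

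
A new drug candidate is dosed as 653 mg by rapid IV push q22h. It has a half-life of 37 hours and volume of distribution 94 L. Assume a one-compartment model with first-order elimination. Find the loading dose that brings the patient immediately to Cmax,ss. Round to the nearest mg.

1933 mg

f = (1/2)^(22/37) ≈ 0.662231; accumulation ratio R = 1/(1−f) ≈ 2.96060.
Loading dose to hit Cmax,ss on first dose: D_load = D_maint·R ≈ 653 × 2.96060 ≈ 1933.27 mg.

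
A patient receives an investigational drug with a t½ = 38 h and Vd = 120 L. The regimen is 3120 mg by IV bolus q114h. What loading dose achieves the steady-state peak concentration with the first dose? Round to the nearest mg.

f = (1/2)^(114/38) ≈ 0.125000; accumulation ratio R = 1/(1−f) ≈ 1.14286.
Loading dose to hit Cmax,ss on first dose: D_load = D_maint·R ≈ 3120 × 1.14286 ≈ 3565.72 mg.

3566 mg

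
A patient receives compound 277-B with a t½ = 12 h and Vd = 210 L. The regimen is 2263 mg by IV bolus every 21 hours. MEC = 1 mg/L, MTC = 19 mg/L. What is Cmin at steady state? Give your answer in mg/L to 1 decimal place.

k = ln2/t½ = ln2/12 ≈ 0.057762 h⁻¹; fraction remaining f = e^(−kτ) = e^(−0.057762×21) ≈ 0.2973.
Accumulation ratio R = 1/(1 − f) ≈ 1/0.7027 ≈ 1.4231.
Single-dose peak C₀ = D/Vd = 2263/210 ≈ 10.776 mg/L.
Steady-state peak Cmax,ss = C₀·R ≈ 10.776 × 1.4231 ≈ 15.335 mg/L.
Steady-state trough Cmin,ss = Cmax,ss·f ≈ 15.335 × 0.2973 ≈ 4.559 mg/L.
Trough 4.6 mg/L vs MEC 1 mg/L: adequate.

4.6 mg/L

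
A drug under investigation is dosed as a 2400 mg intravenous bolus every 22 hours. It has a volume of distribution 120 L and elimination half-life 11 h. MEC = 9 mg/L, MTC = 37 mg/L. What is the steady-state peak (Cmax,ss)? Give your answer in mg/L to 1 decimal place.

26.7 mg/L

The dosing interval is 2 half-lives, so f = 2^(−2) = 0.25.
Accumulation ratio R = 1/(1 − f) = 1/0.75 = 4/3.
Single-dose peak C₀ = D/Vd = 2400/120 = 20 mg/L.
Steady-state peak Cmax,ss = C₀·R = 20 × 4/3 ≈ 26.667 mg/L.
Peak 26.7 mg/L vs MTC 37 mg/L: below toxic threshold.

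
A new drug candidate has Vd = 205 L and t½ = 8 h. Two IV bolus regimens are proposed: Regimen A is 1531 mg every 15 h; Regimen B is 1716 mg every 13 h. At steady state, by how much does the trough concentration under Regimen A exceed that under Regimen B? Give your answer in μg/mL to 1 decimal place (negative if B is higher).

-1.2 μg/mL

Regimen A: f = (1/2)^(15/8) ≈ 0.2726; Cmin,ss = (1531/205)·f/(1−f) ≈ 2.799 μg/mL.
Regimen B: f = (1/2)^(13/8) ≈ 0.3242; Cmin,ss = (1716/205)·f/(1−f) ≈ 4.016 μg/mL.
Difference ≈ 2.799 − 4.016 ≈ -1.217 μg/mL.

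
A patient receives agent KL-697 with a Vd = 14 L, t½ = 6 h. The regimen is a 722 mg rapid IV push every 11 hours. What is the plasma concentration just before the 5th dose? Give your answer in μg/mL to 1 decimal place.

f = (1/2)^(τ/t½) = (1/2)^(11/6) ≈ 0.2806.
C₀ = D/Vd = 722/14 ≈ 51.571 μg/mL.
Before the 5th dose, 4 doses have been given. Superposition: Cmin = C₀·(f + f² + … + f^4).
≈ 51.571 × (0.2806 + 0.0787 + 0.0221 + 0.0062) ≈ 51.571 × 0.3876 ≈ 19.989 μg/mL.

20.0 μg/mL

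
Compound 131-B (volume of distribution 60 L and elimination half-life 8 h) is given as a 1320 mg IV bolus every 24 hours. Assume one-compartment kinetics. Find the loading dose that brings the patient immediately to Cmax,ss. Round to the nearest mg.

f = (1/2)^(24/8) ≈ 0.125000; accumulation ratio R = 1/(1−f) ≈ 1.14286.
Loading dose to hit Cmax,ss on first dose: D_load = D_maint·R ≈ 1320 × 1.14286 ≈ 1508.58 mg.

1509 mg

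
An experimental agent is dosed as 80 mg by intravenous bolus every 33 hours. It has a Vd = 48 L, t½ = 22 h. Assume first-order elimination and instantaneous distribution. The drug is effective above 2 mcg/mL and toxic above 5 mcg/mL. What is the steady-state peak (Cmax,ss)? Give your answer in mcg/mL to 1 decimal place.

Over one 33-h interval, 33/22 ≈ 1.5 half-lives elapse, leaving f ≈ 0.3536 of each dose.
Accumulation ratio R = 1/(1 − f) ≈ 1/0.6464 ≈ 1.5470.
Each bolus raises the concentration by D/Vd = 80/48 ≈ 1.667 mcg/mL.
Steady-state peak Cmax,ss = C₀·R ≈ 1.667 × 1.5470 ≈ 2.579 mcg/mL.
Peak 2.6 mcg/mL vs MTC 5 mcg/mL: below toxic threshold.

2.6 mcg/mL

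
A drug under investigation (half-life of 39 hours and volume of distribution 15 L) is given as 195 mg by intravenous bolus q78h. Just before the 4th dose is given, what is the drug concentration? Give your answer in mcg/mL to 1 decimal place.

f = (1/2)^(τ/t½) = (1/2)^(78/39) ≈ 0.2500.
C₀ = D/Vd = 195/15 ≈ 13.000 mcg/mL.
Before the 4th dose, 3 doses have been given. Superposition: Cmin = C₀·(f + f² + … + f^3).
≈ 13.000 × (0.2500 + 0.0625 + 0.0156) ≈ 13.000 × 0.3281 ≈ 4.265 mcg/mL.

4.3 mcg/mL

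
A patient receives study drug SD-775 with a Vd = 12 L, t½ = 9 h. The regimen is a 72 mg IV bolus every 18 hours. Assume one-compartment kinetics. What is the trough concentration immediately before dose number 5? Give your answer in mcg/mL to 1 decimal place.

f = (1/2)^(τ/t½) = (1/2)^(18/9) ≈ 0.2500.
C₀ = D/Vd = 72/12 ≈ 6.000 mcg/mL.
Before the 5th dose, 4 doses have been given. Superposition: Cmin = C₀·(f + f² + … + f^4).
≈ 6.000 × (0.2500 + 0.0625 + 0.0156 + 0.0039) ≈ 6.000 × 0.3320 ≈ 1.992 mcg/mL.

2.0 mcg/mL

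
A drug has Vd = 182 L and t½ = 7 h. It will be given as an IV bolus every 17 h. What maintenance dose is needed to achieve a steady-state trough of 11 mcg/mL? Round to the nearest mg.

8776 mg

τ/t½ = 17/7 ≈ 2.4286, so f = (1/2)^(17/7) ≈ 0.185749.
Cmin,ss = (D/Vd)·f/(1−f), so D = Cmin,ss·Vd·(1−f)/f.
D = 11 × 182 × (1−f)/f ≈ 11 × 182 × 4.38361 ≈ 8775.99 mg.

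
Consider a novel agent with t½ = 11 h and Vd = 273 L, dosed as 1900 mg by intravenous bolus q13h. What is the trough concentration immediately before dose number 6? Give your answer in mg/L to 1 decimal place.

5.4 mg/L

f = (1/2)^(τ/t½) = (1/2)^(13/11) ≈ 0.4408.
C₀ = D/Vd = 1900/273 ≈ 6.960 mg/L.
Before the 6th dose, 5 doses have been given. Superposition: Cmin = C₀·(f + f² + … + f^5).
≈ 6.960 × (0.4408 + 0.1943 + 0.0856 + 0.0378 + 0.0166) ≈ 6.960 × 0.7751 ≈ 5.395 mg/L.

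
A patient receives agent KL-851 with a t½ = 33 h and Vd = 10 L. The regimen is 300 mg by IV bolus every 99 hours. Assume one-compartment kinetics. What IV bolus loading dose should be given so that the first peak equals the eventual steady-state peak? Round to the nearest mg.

f = (1/2)^(99/33) ≈ 0.125000; accumulation ratio R = 1/(1−f) ≈ 1.14286.
Loading dose to hit Cmax,ss on first dose: D_load = D_maint·R ≈ 300 × 1.14286 ≈ 342.86 mg.

343 mg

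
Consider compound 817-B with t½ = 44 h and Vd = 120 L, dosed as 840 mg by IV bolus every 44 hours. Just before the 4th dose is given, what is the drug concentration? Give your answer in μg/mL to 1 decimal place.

6.1 μg/mL

f = (1/2)^(τ/t½) = (1/2)^(44/44) ≈ 0.5000.
C₀ = D/Vd = 840/120 ≈ 7.000 μg/mL.
Before the 4th dose, 3 doses have been given. Superposition: Cmin = C₀·(f + f² + … + f^3).
≈ 7.000 × (0.5000 + 0.2500 + 0.1250) ≈ 7.000 × 0.8750 ≈ 6.125 μg/mL.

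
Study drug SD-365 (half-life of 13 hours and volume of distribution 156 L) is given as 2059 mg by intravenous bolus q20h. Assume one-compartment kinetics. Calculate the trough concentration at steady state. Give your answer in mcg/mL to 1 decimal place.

Over one 20-h interval, 20/13 ≈ 1.5385 half-lives elapse, leaving f ≈ 0.3443 of each dose.
Each bolus raises the concentration by D/Vd = 2059/156 ≈ 13.199 mcg/mL.
Steady-state trough Cmin,ss = C₀·f/(1−f) ≈ 13.199 × 0.3443/0.6557 ≈ 6.931 mcg/mL.

6.9 mcg/mL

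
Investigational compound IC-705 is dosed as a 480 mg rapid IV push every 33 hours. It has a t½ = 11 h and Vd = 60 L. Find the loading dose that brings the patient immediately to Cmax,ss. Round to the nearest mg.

549 mg

f = (1/2)^(33/11) ≈ 0.125000; accumulation ratio R = 1/(1−f) ≈ 1.14286.
Loading dose to hit Cmax,ss on first dose: D_load = D_maint·R ≈ 480 × 1.14286 ≈ 548.57 mg.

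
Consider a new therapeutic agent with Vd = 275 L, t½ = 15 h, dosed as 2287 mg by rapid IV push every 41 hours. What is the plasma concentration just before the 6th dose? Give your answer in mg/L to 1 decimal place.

f = (1/2)^(τ/t½) = (1/2)^(41/15) ≈ 0.1504.
C₀ = D/Vd = 2287/275 ≈ 8.316 mg/L.
Before the 6th dose, 5 doses have been given. Superposition: Cmin = C₀·(f + f² + … + f^5).
≈ 8.316 × (0.1504 + 0.0226 + 0.0034 + 0.0005 + 0.0001) ≈ 8.316 × 0.1770 ≈ 1.472 mg/L.

1.5 mg/L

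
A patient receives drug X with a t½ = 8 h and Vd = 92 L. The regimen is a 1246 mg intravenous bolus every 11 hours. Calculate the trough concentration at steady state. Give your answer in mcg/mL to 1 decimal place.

Over one 11-h interval, 11/8 ≈ 1.375 half-lives elapse, leaving f ≈ 0.3856 of each dose.
Each bolus raises the concentration by D/Vd = 1246/92 ≈ 13.543 mcg/mL.
Steady-state trough Cmin,ss = C₀·f/(1−f) ≈ 13.543 × 0.3856/0.6144 ≈ 8.500 mcg/mL.

8.5 mcg/mL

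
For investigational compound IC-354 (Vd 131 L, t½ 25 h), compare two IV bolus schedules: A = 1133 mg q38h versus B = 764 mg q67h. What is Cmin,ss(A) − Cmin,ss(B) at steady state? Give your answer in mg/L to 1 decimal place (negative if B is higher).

Regimen A: f = (1/2)^(38/25) ≈ 0.3487; Cmin,ss = (1133/131)·f/(1−f) ≈ 4.631 mg/L.
Regimen B: f = (1/2)^(67/25) ≈ 0.1560; Cmin,ss = (764/131)·f/(1−f) ≈ 1.078 mg/L.
Difference ≈ 4.631 − 1.078 ≈ 3.553 mg/L.

3.6 mg/L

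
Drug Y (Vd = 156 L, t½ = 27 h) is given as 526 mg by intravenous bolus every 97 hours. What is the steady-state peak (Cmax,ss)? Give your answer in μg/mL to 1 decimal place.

3.7 μg/mL

Over one 97-h interval, 97/27 ≈ 3.5926 half-lives elapse, leaving f ≈ 0.0829 of each dose.
At steady state, accumulation factor R = 1/(1 − e^(−kτ)) ≈ 1.0904.
Single-dose peak C₀ = D/Vd = 526/156 ≈ 3.372 μg/mL.
Cmax,ss = C₀/(1 − f) ≈ 3.372/0.9171 ≈ 3.677 μg/mL.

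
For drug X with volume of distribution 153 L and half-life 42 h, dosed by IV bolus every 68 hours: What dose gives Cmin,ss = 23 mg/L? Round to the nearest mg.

7290 mg

τ/t½ = 68/42 ≈ 1.619, so f = (1/2)^(68/42) ≈ 0.325550.
Cmin,ss = (D/Vd)·f/(1−f), so D = Cmin,ss·Vd·(1−f)/f.
D = 23 × 153 × (1−f)/f ≈ 23 × 153 × 2.07172 ≈ 7290.38 mg.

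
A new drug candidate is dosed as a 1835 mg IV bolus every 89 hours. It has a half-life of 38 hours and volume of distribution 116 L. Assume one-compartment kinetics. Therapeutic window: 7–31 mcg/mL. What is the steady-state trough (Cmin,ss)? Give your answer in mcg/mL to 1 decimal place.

τ/t½ = 89/38 ≈ 2.3421, so fraction remaining f = (1/2)^(89/38) ≈ 0.1972.
Accumulation ratio R = 1/(1 − f) ≈ 1/0.8028 ≈ 1.2456.
Single-dose peak C₀ = D/Vd = 1835/116 ≈ 15.819 mcg/mL.
Steady-state peak Cmax,ss = C₀·R ≈ 15.819 × 1.2456 ≈ 19.704 mcg/mL.
Steady-state trough Cmin,ss = Cmax,ss·f ≈ 19.704 × 0.1972 ≈ 3.886 mcg/mL.
Trough 3.9 mcg/mL vs MEC 7 mcg/mL: subtherapeutic.

3.9 mcg/mL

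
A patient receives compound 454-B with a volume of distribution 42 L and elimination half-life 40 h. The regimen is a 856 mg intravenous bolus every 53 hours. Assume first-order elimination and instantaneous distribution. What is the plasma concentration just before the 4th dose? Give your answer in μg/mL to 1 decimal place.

f = (1/2)^(τ/t½) = (1/2)^(53/40) ≈ 0.3991.
C₀ = D/Vd = 856/42 ≈ 20.381 μg/mL.
Before the 4th dose, 3 doses have been given. Superposition: Cmin = C₀·(f + f² + … + f^3).
≈ 20.381 × (0.3991 + 0.1593 + 0.0636) ≈ 20.381 × 0.6220 ≈ 12.677 μg/mL.

12.7 μg/mL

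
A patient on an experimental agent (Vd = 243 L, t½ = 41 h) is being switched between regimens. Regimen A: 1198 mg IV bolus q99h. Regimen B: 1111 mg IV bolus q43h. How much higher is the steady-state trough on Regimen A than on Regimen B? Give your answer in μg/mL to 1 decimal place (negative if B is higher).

Regimen A: f = (1/2)^(99/41) ≈ 0.1876; Cmin,ss = (1198/243)·f/(1−f) ≈ 1.138 μg/mL.
Regimen B: f = (1/2)^(43/41) ≈ 0.4834; Cmin,ss = (1111/243)·f/(1−f) ≈ 4.278 μg/mL.
Difference ≈ 1.138 − 4.278 ≈ -3.140 μg/mL.

-3.1 μg/mL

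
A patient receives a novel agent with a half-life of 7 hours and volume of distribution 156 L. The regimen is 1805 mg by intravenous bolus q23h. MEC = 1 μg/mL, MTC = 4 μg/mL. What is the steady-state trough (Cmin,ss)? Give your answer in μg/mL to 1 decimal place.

1.3 μg/mL

τ/t½ = 23/7 ≈ 3.2857, so fraction remaining f = (1/2)^(23/7) ≈ 0.1025.
Single-dose peak C₀ = D/Vd = 1805/156 ≈ 11.571 μg/mL.
Steady-state trough Cmin,ss = C₀·f/(1−f) ≈ 11.571 × 0.1025/0.8975 ≈ 1.321 μg/mL.
Trough 1.3 μg/mL vs MEC 1 μg/mL: adequate.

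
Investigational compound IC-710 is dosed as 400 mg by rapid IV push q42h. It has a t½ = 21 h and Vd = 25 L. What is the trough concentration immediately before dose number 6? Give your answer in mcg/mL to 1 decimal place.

f = (1/2)^(τ/t½) = (1/2)^(42/21) ≈ 0.2500.
C₀ = D/Vd = 400/25 ≈ 16.000 mcg/mL.
Before the 6th dose, 5 doses have been given. Superposition: Cmin = C₀·(f + f² + … + f^5).
≈ 16.000 × (0.2500 + 0.0625 + 0.0156 + 0.0039 + 0.0010) ≈ 16.000 × 0.3330 ≈ 5.328 mcg/mL.

5.3 mcg/mL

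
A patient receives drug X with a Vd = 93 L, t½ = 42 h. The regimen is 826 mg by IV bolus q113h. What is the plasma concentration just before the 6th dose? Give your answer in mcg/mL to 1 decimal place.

f = (1/2)^(τ/t½) = (1/2)^(113/42) ≈ 0.1549.
C₀ = D/Vd = 826/93 ≈ 8.882 mcg/mL.
Before the 6th dose, 5 doses have been given. Superposition: Cmin = C₀·(f + f² + … + f^5).
≈ 8.882 × (0.1549 + 0.0240 + 0.0037 + 0.0006 + 0.0001) ≈ 8.882 × 0.1833 ≈ 1.628 mcg/mL.

1.6 mcg/mL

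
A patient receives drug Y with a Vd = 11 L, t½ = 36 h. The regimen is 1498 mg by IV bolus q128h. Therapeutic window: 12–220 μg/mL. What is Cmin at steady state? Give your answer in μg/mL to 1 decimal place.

Over one 128-h interval, 128/36 ≈ 3.5556 half-lives elapse, leaving f ≈ 0.0850 of each dose.
At steady state, accumulation factor R = 1/(1 − e^(−kτ)) ≈ 1.0929.
Single-dose peak C₀ = D/Vd = 1498/11 ≈ 136.182 μg/mL.
Steady-state peak Cmax,ss = C₀·R ≈ 136.182 × 1.0929 ≈ 148.833 μg/mL.
One interval later, Cmin,ss = Cmax,ss·e^(−kτ) ≈ 148.833 × 0.0850 ≈ 12.651 μg/mL.
Trough 12.7 μg/mL vs MEC 12 μg/mL: adequate.

12.7 μg/mL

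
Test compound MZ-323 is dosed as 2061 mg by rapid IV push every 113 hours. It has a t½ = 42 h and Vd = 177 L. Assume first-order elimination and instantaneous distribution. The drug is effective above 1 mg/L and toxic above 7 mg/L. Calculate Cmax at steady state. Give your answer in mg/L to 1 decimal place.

13.8 mg/L

τ/t½ = 113/42 ≈ 2.6905, so fraction remaining f = (1/2)^(113/42) ≈ 0.1549.
At steady state, accumulation factor R = 1/(1 − e^(−kτ)) ≈ 1.1833.
Each bolus raises the concentration by D/Vd = 2061/177 ≈ 11.644 mg/L.
Steady-state peak Cmax,ss = C₀·R ≈ 11.644 × 1.1833 ≈ 13.778 mg/L.
Peak 13.8 mg/L vs MTC 7 mg/L: exceeds toxic threshold.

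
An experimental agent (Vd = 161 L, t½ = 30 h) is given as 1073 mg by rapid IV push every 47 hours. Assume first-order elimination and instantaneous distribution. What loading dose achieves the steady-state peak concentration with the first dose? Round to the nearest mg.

f = (1/2)^(47/30) ≈ 0.337587; accumulation ratio R = 1/(1−f) ≈ 1.50963.
Loading dose to hit Cmax,ss on first dose: D_load = D_maint·R ≈ 1073 × 1.50963 ≈ 1619.83 mg.

1620 mg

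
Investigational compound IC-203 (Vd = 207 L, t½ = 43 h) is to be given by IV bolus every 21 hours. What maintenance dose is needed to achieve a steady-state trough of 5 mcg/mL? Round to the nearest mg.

417 mg

τ/t½ = 21/43 ≈ 0.48837, so f = (1/2)^(21/43) ≈ 0.712829.
Cmin,ss = (D/Vd)·f/(1−f), so D = Cmin,ss·Vd·(1−f)/f.
D = 5 × 207 × (1−f)/f ≈ 5 × 207 × 0.40286 ≈ 416.96 mg.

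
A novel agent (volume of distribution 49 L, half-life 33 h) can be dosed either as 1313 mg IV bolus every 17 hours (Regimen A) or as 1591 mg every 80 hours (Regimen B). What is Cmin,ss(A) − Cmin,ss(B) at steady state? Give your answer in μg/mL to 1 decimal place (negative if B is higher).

55.0 μg/mL

Regimen A: f = (1/2)^(17/33) ≈ 0.6997; Cmin,ss = (1313/49)·f/(1−f) ≈ 62.435 μg/mL.
Regimen B: f = (1/2)^(80/33) ≈ 0.1863; Cmin,ss = (1591/49)·f/(1−f) ≈ 7.434 μg/mL.
Difference ≈ 62.435 − 7.434 ≈ 55.001 μg/mL.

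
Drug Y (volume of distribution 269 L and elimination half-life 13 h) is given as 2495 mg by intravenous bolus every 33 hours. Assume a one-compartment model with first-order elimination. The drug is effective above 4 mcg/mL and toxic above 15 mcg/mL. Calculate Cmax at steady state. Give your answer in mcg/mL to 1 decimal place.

k = ln2/t½ = ln2/13 ≈ 0.053319 h⁻¹; fraction remaining f = e^(−kτ) = e^(−0.053319×33) ≈ 0.1721.
Accumulation ratio R = 1/(1 − f) ≈ 1/0.8279 ≈ 1.2079.
Each bolus raises the concentration by D/Vd = 2495/269 ≈ 9.275 mcg/mL.
Cmax,ss = C₀/(1 − f) ≈ 9.275/0.8279 ≈ 11.203 mcg/mL.
Peak 11.2 mcg/mL vs MTC 15 mcg/mL: below toxic threshold.

11.2 mcg/mL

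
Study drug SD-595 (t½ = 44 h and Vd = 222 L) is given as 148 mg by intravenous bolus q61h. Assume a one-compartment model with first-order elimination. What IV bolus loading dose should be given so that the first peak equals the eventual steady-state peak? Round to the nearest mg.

f = (1/2)^(61/44) ≈ 0.382528; accumulation ratio R = 1/(1−f) ≈ 1.61951.
Loading dose to hit Cmax,ss on first dose: D_load = D_maint·R ≈ 148 × 1.61951 ≈ 239.69 mg.

240 mg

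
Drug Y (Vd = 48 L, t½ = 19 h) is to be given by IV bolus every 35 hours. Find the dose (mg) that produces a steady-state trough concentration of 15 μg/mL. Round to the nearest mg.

τ/t½ = 35/19 ≈ 1.8421, so f = (1/2)^(35/19) ≈ 0.278914.
Cmin,ss = (D/Vd)·f/(1−f), so D = Cmin,ss·Vd·(1−f)/f.
D = 15 × 48 × (1−f)/f ≈ 15 × 48 × 2.58533 ≈ 1861.44 mg.

1861 mg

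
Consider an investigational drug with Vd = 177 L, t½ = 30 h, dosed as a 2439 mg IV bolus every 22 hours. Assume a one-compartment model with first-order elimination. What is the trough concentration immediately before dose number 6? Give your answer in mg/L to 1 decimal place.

19.2 mg/L

f = (1/2)^(τ/t½) = (1/2)^(22/30) ≈ 0.6015.
C₀ = D/Vd = 2439/177 ≈ 13.780 mg/L.
Before the 6th dose, 5 doses have been given. Superposition: Cmin = C₀·(f + f² + … + f^5).
≈ 13.780 × (0.6015 + 0.3618 + 0.2176 + 0.1309 + 0.0787) ≈ 13.780 × 1.3905 ≈ 19.161 mg/L.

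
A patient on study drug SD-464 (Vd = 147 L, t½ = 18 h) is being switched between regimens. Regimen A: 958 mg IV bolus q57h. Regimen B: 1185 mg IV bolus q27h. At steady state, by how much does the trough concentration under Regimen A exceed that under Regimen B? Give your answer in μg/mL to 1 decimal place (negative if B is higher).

Regimen A: f = (1/2)^(57/18) ≈ 0.1114; Cmin,ss = (958/147)·f/(1−f) ≈ 0.817 μg/mL.
Regimen B: f = (1/2)^(27/18) ≈ 0.3536; Cmin,ss = (1185/147)·f/(1−f) ≈ 4.410 μg/mL.
Difference ≈ 0.817 − 4.410 ≈ -3.593 μg/mL.

-3.6 μg/mL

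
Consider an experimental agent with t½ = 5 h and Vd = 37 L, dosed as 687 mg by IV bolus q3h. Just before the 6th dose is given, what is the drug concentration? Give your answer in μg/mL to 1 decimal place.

f = (1/2)^(τ/t½) = (1/2)^(3/5) ≈ 0.6598.
C₀ = D/Vd = 687/37 ≈ 18.568 μg/mL.
Before the 6th dose, 5 doses have been given. Superposition: Cmin = C₀·(f + f² + … + f^5).
≈ 18.568 × (0.6598 + 0.4353 + 0.2872 + 0.1895 + 0.1250) ≈ 18.568 × 1.6968 ≈ 31.506 μg/mL.

31.5 μg/mL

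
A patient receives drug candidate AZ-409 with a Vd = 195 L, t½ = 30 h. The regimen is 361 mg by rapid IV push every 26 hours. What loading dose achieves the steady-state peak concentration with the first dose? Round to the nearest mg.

f = (1/2)^(26/30) ≈ 0.548412; accumulation ratio R = 1/(1−f) ≈ 2.21441.
Loading dose to hit Cmax,ss on first dose: D_load = D_maint·R ≈ 361 × 2.21441 ≈ 799.40 mg.

799 mg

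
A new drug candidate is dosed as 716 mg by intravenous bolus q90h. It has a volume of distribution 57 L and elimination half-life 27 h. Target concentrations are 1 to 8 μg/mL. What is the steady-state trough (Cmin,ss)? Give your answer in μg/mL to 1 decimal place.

1.4 μg/mL

τ/t½ = 90/27 ≈ 3.3333, so fraction remaining f = (1/2)^(90/27) ≈ 0.0992.
Each bolus raises the concentration by D/Vd = 716/57 ≈ 12.561 μg/mL.
Steady-state trough Cmin,ss = C₀·f/(1−f) ≈ 12.561 × 0.0992/0.9008 ≈ 1.383 μg/mL.
Trough 1.4 μg/mL vs MEC 1 μg/mL: adequate.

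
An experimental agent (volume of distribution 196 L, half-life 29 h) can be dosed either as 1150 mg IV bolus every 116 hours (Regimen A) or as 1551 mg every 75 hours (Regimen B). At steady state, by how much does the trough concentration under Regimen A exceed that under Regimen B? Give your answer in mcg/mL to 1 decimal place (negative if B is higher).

-1.2 mcg/mL

Regimen A: f = (1/2)^(116/29) ≈ 0.0625; Cmin,ss = (1150/196)·f/(1−f) ≈ 0.391 mcg/mL.
Regimen B: f = (1/2)^(75/29) ≈ 0.1665; Cmin,ss = (1551/196)·f/(1−f) ≈ 1.581 mcg/mL.
Difference ≈ 0.391 − 1.581 ≈ -1.190 mcg/mL.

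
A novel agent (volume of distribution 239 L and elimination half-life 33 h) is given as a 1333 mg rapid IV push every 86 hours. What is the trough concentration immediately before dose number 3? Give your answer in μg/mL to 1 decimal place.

1.1 μg/mL

f = (1/2)^(τ/t½) = (1/2)^(86/33) ≈ 0.1642.
C₀ = D/Vd = 1333/239 ≈ 5.577 μg/mL.
Before the 3rd dose, 2 doses have been given. Superposition: Cmin = C₀·(f + f²).
≈ 5.577 × (0.1642 + 0.0270) ≈ 5.577 × 0.1912 ≈ 1.066 μg/mL.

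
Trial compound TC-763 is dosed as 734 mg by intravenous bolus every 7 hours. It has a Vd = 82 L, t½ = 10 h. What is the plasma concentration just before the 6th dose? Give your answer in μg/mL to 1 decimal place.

13.1 μg/mL

f = (1/2)^(τ/t½) = (1/2)^(7/10) ≈ 0.6156.
C₀ = D/Vd = 734/82 ≈ 8.951 μg/mL.
Before the 6th dose, 5 doses have been given. Superposition: Cmin = C₀·(f + f² + … + f^5).
≈ 8.951 × (0.6156 + 0.3790 + 0.2333 + 0.1436 + 0.0884) ≈ 8.951 × 1.4599 ≈ 13.068 μg/mL.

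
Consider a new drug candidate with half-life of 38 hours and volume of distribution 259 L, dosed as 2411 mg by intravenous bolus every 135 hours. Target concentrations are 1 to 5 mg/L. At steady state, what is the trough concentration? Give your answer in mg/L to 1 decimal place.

0.9 mg/L

k = ln2/t½ = ln2/38 ≈ 0.018241 h⁻¹; fraction remaining f = e^(−kτ) = e^(−0.018241×135) ≈ 0.0852.
Accumulation ratio R = 1/(1 − f) ≈ 1/0.9148 ≈ 1.0931.
Each bolus raises the concentration by D/Vd = 2411/259 ≈ 9.309 mg/L.
Steady-state peak Cmax,ss = C₀·R ≈ 9.309 × 1.0931 ≈ 10.176 mg/L.
Steady-state trough Cmin,ss = Cmax,ss·f ≈ 10.176 × 0.0852 ≈ 0.867 mg/L.
Trough 0.9 mg/L vs MEC 1 mg/L: subtherapeutic.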